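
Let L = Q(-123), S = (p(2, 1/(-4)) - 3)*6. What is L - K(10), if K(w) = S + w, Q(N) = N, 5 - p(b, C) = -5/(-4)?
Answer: -275/2 ≈ -137.50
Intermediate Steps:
p(b, C) = 15/4 (p(b, C) = 5 - (-5)/(-4) = 5 - (-5)*(-1)/4 = 5 - 1*5/4 = 5 - 5/4 = 15/4)
S = 9/2 (S = (15/4 - 3)*6 = (¾)*6 = 9/2 ≈ 4.5000)
K(w) = 9/2 + w
L = -123
L - K(10) = -123 - (9/2 + 10) = -123 - 1*29/2 = -123 - 29/2 = -275/2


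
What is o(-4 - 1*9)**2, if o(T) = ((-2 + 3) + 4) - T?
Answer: 324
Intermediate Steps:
o(T) = 5 - T (o(T) = (1 + 4) - T = 5 - T)
o(-4 - 1*9)**2 = (5 - (-4 - 1*9))**2 = (5 - (-4 - 9))**2 = (5 - 1*(-13))**2 = (5 + 13)**2 = 18**2 = 324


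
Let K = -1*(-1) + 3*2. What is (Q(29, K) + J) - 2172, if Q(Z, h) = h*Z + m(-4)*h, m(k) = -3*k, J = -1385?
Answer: -3270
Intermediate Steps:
K = 7 (K = 1 + 6 = 7)
Q(Z, h) = 12*h + Z*h (Q(Z, h) = h*Z + (-3*(-4))*h = Z*h + 12*h = 12*h + Z*h)
(Q(29, K) + J) - 2172 = (7*(12 + 29) - 1385) - 2172 = (7*41 - 1385) - 2172 = (287 - 1385) - 2172 = -1098 - 2172 = -3270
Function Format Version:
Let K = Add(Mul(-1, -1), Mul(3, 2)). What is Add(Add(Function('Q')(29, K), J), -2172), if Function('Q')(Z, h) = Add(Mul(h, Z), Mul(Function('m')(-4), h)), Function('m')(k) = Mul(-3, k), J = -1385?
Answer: -3270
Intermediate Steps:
K = 7 (K = Add(1, 6) = 7)
Function('Q')(Z, h) = Add(Mul(12, h), Mul(Z, h)) (Function('Q')(Z, h) = Add(Mul(h, Z), Mul(Mul(-3, -4), h)) = Add(Mul(Z, h), Mul(12, h)) = Add(Mul(12, h), Mul(Z, h)))
Add(Add(Function('Q')(29, K), J), -2172) = Add(Add(Mul(7, Add(12, 29)), -1385), -2172) = Add(Add(Mul(7, 41), -1385), -2172) = Add(Add(287, -1385), -2172) = Add(-1098, -2172) = -3270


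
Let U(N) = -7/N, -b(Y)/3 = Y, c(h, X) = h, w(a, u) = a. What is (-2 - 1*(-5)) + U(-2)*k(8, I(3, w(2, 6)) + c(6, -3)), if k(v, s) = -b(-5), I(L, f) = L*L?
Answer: -99/2 ≈ -49.500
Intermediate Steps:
I(L, f) = L²
b(Y) = -3*Y
k(v, s) = -15 (k(v, s) = -(-3)*(-5) = -1*15 = -15)
(-2 - 1*(-5)) + U(-2)*k(8, I(3, w(2, 6)) + c(6, -3)) = (-2 - 1*(-5)) - 7/(-2)*(-15) = (-2 + 5) - 7*(-½)*(-15) = 3 + (7/2)*(-15) = 3 - 105/2 = -99/2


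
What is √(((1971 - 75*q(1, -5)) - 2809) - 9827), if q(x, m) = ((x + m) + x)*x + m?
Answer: I*√10065 ≈ 100.32*I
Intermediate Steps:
q(x, m) = m + x*(m + 2*x) (q(x, m) = ((m + x) + x)*x + m = (m + 2*x)*x + m = x*(m + 2*x) + m = m + x*(m + 2*x))
√(((1971 - 75*q(1, -5)) - 2809) - 9827) = √(((1971 - 75*(-5 + 2*1² - 5*1)) - 2809) - 9827) = √(((1971 - 75*(-5 + 2*1 - 5)) - 2809) - 9827) = √(((1971 - 75*(-5 + 2 - 5)) - 2809) - 9827) = √(((1971 - 75*(-8)) - 2809) - 9827) = √(((1971 + 600) - 2809) - 9827) = √((2571 - 2809) - 9827) = √(-238 - 9827) = √(-10065) = I*√10065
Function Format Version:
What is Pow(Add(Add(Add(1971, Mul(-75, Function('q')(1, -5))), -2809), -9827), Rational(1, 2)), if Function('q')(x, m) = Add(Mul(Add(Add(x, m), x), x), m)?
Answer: Mul(I, Pow(10065, Rational(1, 2))) ≈ Mul(100.32, I)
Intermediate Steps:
Function('q')(x, m) = Add(m, Mul(x, Add(m, Mul(2, x)))) (Function('q')(x, m) = Add(Mul(Add(Add(m, x), x), x), m) = Add(Mul(Add(m, Mul(2, x)), x), m) = Add(Mul(x, Add(m, Mul(2, x))), m) = Add(m, Mul(x, Add(m, Mul(2, x)))))
Pow(Add(Add(Add(1971, Mul(-75, Function('q')(1, -5))), -2809), -9827), Rational(1, 2)) = Pow(Add(Add(Add(1971, Mul(-75, Add(-5, Mul(2, Pow(1, 2)), Mul(-5, 1)))), -2809), -9827), Rational(1, 2)) = Pow(Add(Add(Add(1971, Mul(-75, Add(-5, Mul(2, 1), -5))), -2809), -9827), Rational(1, 2)) = Pow(Add(Add(Add(1971, Mul(-75, Add(-5, 2, -5))), -2809), -9827), Rational(1, 2)) = Pow(Add(Add(Add(1971, Mul(-75, -8)), -2809), -9827), Rational(1, 2)) = Pow(Add(Add(Add(1971, 600), -2809), -9827), Rational(1, 2)) = Pow(Add(Add(2571, -2809), -9827), Rational(1, 2)) = Pow(Add(-238, -9827), Rational(1, 2)) = Pow(-10065, Rational(1, 2)) = Mul(I, Pow(10065, Rational(1, 2)))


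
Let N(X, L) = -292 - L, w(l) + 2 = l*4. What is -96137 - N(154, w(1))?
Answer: -95843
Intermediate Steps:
w(l) = -2 + 4*l (w(l) = -2 + l*4 = -2 + 4*l)
-96137 - N(154, w(1)) = -96137 - (-292 - (-2 + 4*1)) = -96137 - (-292 - (-2 + 4)) = -96137 - (-292 - 1*2) = -96137 - (-292 - 2) = -96137 - 1*(-294) = -96137 + 294 = -95843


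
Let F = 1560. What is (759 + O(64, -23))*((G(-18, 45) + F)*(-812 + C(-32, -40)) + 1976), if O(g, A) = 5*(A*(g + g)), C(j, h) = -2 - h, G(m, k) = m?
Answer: 16634978252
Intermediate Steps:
O(g, A) = 10*A*g (O(g, A) = 5*(A*(2*g)) = 5*(2*A*g) = 10*A*g)
(759 + O(64, -23))*((G(-18, 45) + F)*(-812 + C(-32, -40)) + 1976) = (759 + 10*(-23)*64)*((-18 + 1560)*(-812 + (-2 - 1*(-40))) + 1976) = (759 - 14720)*(1542*(-812 + (-2 + 40)) + 1976) = -13961*(1542*(-812 + 38) + 1976) = -13961*(1542*(-774) + 1976) = -13961*(-1193508 + 1976) = -13961*(-1191532) = 16634978252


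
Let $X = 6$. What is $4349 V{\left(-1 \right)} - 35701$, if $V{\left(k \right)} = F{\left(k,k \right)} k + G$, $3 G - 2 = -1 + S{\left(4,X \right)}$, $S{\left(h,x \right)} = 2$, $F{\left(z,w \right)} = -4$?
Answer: $-13956$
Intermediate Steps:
$G = 1$ ($G = \frac{2}{3} + \frac{-1 + 2}{3} = \frac{2}{3} + \frac{1}{3} \cdot 1 = \frac{2}{3} + \frac{1}{3} = 1$)
$V{\left(k \right)} = 1 - 4 k$ ($V{\left(k \right)} = - 4 k + 1 = 1 - 4 k$)
$4349 V{\left(-1 \right)} - 35701 = 4349 \left(1 - -4\right) - 35701 = 4349 \left(1 + 4\right) - 35701 = 4349 \cdot 5 - 35701 = 21745 - 35701 = -13956$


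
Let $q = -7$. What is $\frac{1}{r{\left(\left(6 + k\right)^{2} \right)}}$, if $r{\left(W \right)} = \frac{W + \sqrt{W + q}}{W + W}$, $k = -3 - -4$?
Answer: $\frac{686}{337} - \frac{14 \sqrt{42}}{337} \approx 1.7664$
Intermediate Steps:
$k = 1$ ($k = -3 + 4 = 1$)
$r{\left(W \right)} = \frac{W + \sqrt{-7 + W}}{2 W}$ ($r{\left(W \right)} = \frac{W + \sqrt{W - 7}}{W + W} = \frac{W + \sqrt{-7 + W}}{2 W}$)
$\frac{1}{r{\left(\left(6 + k\right)^{2} \right)}} = \frac{1}{\frac{1}{2} \frac{1}{\left(6 + 1\right)^{2}} \left(\left(6 + 1\right)^{2} + \sqrt{-7 + \left(6 + 1\right)^{2}}\right)} = \frac{1}{\frac{1}{2} \frac{1}{7^{2}} \left(7^{2} + \sqrt{-7 + 7^{2}}\right)} = \frac{1}{\frac{1}{2} \cdot \frac{1}{49} \left(49 + \sqrt{-7 + 49}\right)} = \frac{1}{\frac{1}{2} \cdot \frac{1}{49} \left(49 + \sqrt{42}\right)} = \frac{1}{\frac{1}{2} + \frac{\sqrt{42}}{98}}$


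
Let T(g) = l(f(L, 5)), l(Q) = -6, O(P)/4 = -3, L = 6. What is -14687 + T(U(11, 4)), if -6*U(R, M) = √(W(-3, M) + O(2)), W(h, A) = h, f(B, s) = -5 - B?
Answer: -14693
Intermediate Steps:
O(P) = -12 (O(P) = 4*(-3) = -12)
U(R, M) = -I*√15/6 (U(R, M) = -√(-3 - 12)/6 = -I*√15/6)
T(g) = -6
-14687 + T(U(11, 4)) = -14687 - 6 = -14693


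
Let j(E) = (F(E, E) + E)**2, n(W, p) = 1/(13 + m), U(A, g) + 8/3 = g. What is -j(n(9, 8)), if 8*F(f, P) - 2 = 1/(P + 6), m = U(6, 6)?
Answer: -1492663225/13554547776 ≈ -0.11012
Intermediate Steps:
U(A, g) = -8/3 + g
m = 10/3 (m = -8/3 + 6 = 10/3 ≈ 3.3333)
F(f, P) = 1/4 + 1/(8*(6 + P)) (F(f, P) = 1/4 + 1/(8*(P + 6)) = 1/4 + 1/(8*(6 + P)))
n(W, p) = 3/49 (n(W, p) = 1/(13 + 10/3) = 1/(49/3) = 3/49)
j(E) = (E + (13 + 2*E)/(8*(6 + E)))**2 (j(E) = ((13 + 2*E)/(8*(6 + E)) + E)**2 = (E + (13 + 2*E)/(8*(6 + E)))**2)
-j(n(9, 8)) = -(13 + 8*(3/49)**2 + 50*(3/49))**2/(64*(6 + 3/49)**2) = -(13 + 8*(9/2401) + 150/49)**2/(64*(297/49)**2) = -2401*(13 + 72/2401 + 150/49)**2/(64*88209) = -2401*(38635/2401)**2/(64*88209) = -2401*1492663225/(64*88209*5764801) = -1*1492663225/13554547776 = -1492663225/13554547776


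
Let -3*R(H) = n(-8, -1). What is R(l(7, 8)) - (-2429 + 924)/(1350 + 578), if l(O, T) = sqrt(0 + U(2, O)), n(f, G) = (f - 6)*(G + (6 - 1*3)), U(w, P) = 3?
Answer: 58499/5784 ≈ 10.114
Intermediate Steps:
n(f, G) = (-6 + f)*(3 + G) (n(f, G) = (-6 + f)*(G + (6 - 3)) = (-6 + f)*(G + 3) = (-6 + f)*(3 + G))
l(O, T) = sqrt(3) (l(O, T) = sqrt(0 + 3) = sqrt(3))
R(H) = 28/3 (R(H) = -(-18 - 6*(-1) + 3*(-8) - 1*(-8))/3 = -(-18 + 6 - 24 + 8)/3 = -1/3*(-28) = 28/3)
R(l(7, 8)) - (-2429 + 924)/(1350 + 578) = 28/3 - (-2429 + 924)/(1350 + 578) = 28/3 - (-1505)/1928 = 28/3 - 1*(-1505/1928) = 28/3 + 1505/1928 = 58499/5784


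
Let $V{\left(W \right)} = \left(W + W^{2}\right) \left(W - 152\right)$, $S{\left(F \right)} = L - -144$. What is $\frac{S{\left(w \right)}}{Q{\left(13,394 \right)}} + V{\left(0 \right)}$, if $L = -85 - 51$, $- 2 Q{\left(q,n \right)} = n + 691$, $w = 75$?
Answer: $- \frac{16}{1085} \approx -0.014747$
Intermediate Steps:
$Q{\left(q,n \right)} = - \frac{691}{2} - \frac{n}{2}$ ($Q{\left(q,n \right)} = - \frac{n + 691}{2} = - \frac{691 + n}{2} = - \frac{691}{2} - \frac{n}{2}$)
$L = -136$ ($L = -85 - 51 = -136$)
$S{\left(F \right)} = 8$ ($S{\left(F \right)} = -136 - -144 = -136 + 144 = 8$)
$V{\left(W \right)} = \left(-152 + W\right) \left(W + W^{2}\right)$ ($V{\left(W \right)} = \left(W + W^{2}\right) \left(-152 + W\right) = \left(-152 + W\right) \left(W + W^{2}\right)$)
$\frac{S{\left(w \right)}}{Q{\left(13,394 \right)}} + V{\left(0 \right)} = \frac{8}{- \frac{691}{2} - 197} + 0 \left(-152 + 0^{2} - 0\right) = \frac{8}{- \frac{691}{2} - 197} + 0 \left(-152 + 0 + 0\right) = \frac{8}{- \frac{1085}{2}} + 0 \left(-152\right) = 8 \left(- \frac{2}{1085}\right) + 0 = - \frac{16}{1085} + 0 = - \frac{16}{1085}$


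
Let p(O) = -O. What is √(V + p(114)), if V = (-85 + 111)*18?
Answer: √354 ≈ 18.815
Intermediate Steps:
V = 468 (V = 26*18 = 468)
√(V + p(114)) = √(468 - 1*114) = √(468 - 114) = √354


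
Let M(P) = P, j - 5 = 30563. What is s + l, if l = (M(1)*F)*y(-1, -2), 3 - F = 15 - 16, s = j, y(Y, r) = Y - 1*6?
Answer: 30540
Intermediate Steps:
j = 30568 (j = 5 + 30563 = 30568)
y(Y, r) = -6 + Y (y(Y, r) = Y - 6 = -6 + Y)
s = 30568
F = 4 (F = 3 - (15 - 16) = 3 - 1*(-1) = 3 + 1 = 4)
l = -28 (l = (1*4)*(-6 - 1) = 4*(-7) = -28)
s + l = 30568 - 28 = 30540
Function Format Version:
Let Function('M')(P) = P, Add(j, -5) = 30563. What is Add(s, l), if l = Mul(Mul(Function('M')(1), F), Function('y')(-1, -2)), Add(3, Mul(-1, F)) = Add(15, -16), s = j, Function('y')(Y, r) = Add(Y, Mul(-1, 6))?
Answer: 30540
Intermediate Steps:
j = 30568 (j = Add(5, 30563) = 30568)
Function('y')(Y, r) = Add(-6, Y) (Function('y')(Y, r) = Add(Y, -6) = Add(-6, Y))
s = 30568
F = 4 (F = Add(3, Mul(-1, Add(15, -16))) = Add(3, Mul(-1, -1)) = Add(3, 1) = 4)
l = -28 (l = Mul(Mul(1, 4), Add(-6, -1)) = Mul(4, -7) = -28)
Add(s, l) = Add(30568, -28) = 30540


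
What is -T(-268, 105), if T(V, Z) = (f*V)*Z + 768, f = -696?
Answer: -19586208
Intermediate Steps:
T(V, Z) = 768 - 696*V*Z (T(V, Z) = (-696*V)*Z + 768 = -696*V*Z + 768 = 768 - 696*V*Z)
-T(-268, 105) = -(768 - 696*(-268)*105) = -(768 + 19585440) = -1*19586208 = -19586208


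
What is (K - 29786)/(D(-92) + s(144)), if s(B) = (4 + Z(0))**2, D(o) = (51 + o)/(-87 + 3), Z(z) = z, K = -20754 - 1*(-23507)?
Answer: -2270772/1385 ≈ -1639.5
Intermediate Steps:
K = 2753 (K = -20754 + 23507 = 2753)
D(o) = -17/28 - o/84 (D(o) = (51 + o)/(-84) = (51 + o)*(-1/84) = -17/28 - o/84)
s(B) = 16 (s(B) = (4 + 0)**2 = 4**2 = 16)
(K - 29786)/(D(-92) + s(144)) = (2753 - 29786)/((-17/28 - 1/84*(-92)) + 16) = -27033/((-17/28 + 23/21) + 16) = -27033/(41/84 + 16) = -27033/1385/84 = -27033*84/1385 = -2270772/1385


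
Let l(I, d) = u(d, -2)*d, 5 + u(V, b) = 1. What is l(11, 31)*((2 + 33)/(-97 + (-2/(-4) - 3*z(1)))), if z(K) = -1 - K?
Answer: 8680/181 ≈ 47.956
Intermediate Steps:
u(V, b) = -4 (u(V, b) = -5 + 1 = -4)
l(I, d) = -4*d
l(11, 31)*((2 + 33)/(-97 + (-2/(-4) - 3*z(1)))) = (-4*31)*((2 + 33)/(-97 + (-2/(-4) - 3*(-1 - 1*1)))) = -4340/(-97 + (-2*(-1/4) - 3*(-1 - 1))) = -4340/(-97 + (1/2 - 3*(-2))) = -4340/(-97 + (1/2 + 6)) = -4340/(-97 + 13/2) = -4340/(-181/2) = -4340*(-2)/181 = -124*(-70/181) = 8680/181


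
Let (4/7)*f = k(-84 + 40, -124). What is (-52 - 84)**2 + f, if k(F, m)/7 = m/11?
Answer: 201937/11 ≈ 18358.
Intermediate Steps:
k(F, m) = 7*m/11 (k(F, m) = 7*(m/11) = 7*m/11)
f = -1519/11 (f = 7*((7/11)*(-124))/4 = (7/4)*(-868/11) = -1519/11 ≈ -138.09)
(-52 - 84)**2 + f = (-52 - 84)**2 - 1519/11 = (-136)**2 - 1519/11 = 18496 - 1519/11 = 201937/11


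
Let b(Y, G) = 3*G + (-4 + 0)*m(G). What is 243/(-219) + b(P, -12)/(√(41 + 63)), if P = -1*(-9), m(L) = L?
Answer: -81/73 + 3*√26/13 ≈ 0.067108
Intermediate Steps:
P = 9
b(Y, G) = -G (b(Y, G) = 3*G + (-4 + 0)*G = 3*G - 4*G = -G)
243/(-219) + b(P, -12)/(√(41 + 63)) = 243/(-219) + (-1*(-12))/(√(41 + 63)) = 243*(-1/219) + 12/(√104) = -81/73 + 12/((2*√26)) = -81/73 + 12*(√26/52) = -81/73 + 3*√26/13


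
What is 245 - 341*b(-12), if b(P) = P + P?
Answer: 8429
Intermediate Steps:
b(P) = 2*P
245 - 341*b(-12) = 245 - 682*(-12) = 245 - 341*(-24) = 245 + 8184 = 8429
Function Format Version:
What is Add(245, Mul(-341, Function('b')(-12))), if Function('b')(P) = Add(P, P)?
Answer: 8429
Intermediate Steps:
Function('b')(P) = Mul(2, P)
Add(245, Mul(-341, Function('b')(-12))) = Add(245, Mul(-341, Mul(2, -12))) = Add(245, Mul(-341, -24)) = Add(245, 8184) = 8429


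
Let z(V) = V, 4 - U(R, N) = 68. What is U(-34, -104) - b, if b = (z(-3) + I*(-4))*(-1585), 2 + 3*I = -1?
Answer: 1521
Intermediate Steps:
U(R, N) = -64 (U(R, N) = 4 - 1*68 = 4 - 68 = -64)
I = -1 (I = -⅔ + (⅓)*(-1) = -⅔ - ⅓ = -1)
b = -1585 (b = (-3 - 1*(-4))*(-1585) = (-3 + 4)*(-1585) = 1*(-1585) = -1585)
U(-34, -104) - b = -64 - 1*(-1585) = -64 + 1585 = 1521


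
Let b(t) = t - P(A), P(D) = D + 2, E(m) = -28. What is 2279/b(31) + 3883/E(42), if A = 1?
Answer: -401/7 ≈ -57.286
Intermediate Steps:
P(D) = 2 + D
b(t) = -3 + t (b(t) = t - (2 + 1) = t - 1*3 = t - 3 = -3 + t)
2279/b(31) + 3883/E(42) = 2279/(-3 + 31) + 3883/(-28) = 2279/28 + 3883*(-1/28) = 2279*(1/28) - 3883/28 = 2279/28 - 3883/28 = -401/7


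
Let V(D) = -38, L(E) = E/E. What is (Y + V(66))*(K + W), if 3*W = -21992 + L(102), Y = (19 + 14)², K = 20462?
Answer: 41404145/3 ≈ 1.3801e+7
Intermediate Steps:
L(E) = 1
Y = 1089 (Y = 33² = 1089)
W = -21991/3 (W = (-21992 + 1)/3 = (⅓)*(-21991) = -21991/3 ≈ -7330.3)
(Y + V(66))*(K + W) = (1089 - 38)*(20462 - 21991/3) = 1051*(39395/3) = 41404145/3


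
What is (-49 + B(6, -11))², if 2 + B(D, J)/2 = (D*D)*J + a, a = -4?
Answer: 727609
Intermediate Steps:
B(D, J) = -12 + 2*J*D² (B(D, J) = -4 + 2*((D*D)*J - 4) = -4 + 2*(D²*J - 4) = -4 + 2*(J*D² - 4) = -4 + 2*(-4 + J*D²) = -4 + (-8 + 2*J*D²) = -12 + 2*J*D²)
(-49 + B(6, -11))² = (-49 + (-12 + 2*(-11)*6²))² = (-49 + (-12 + 2*(-11)*36))² = (-49 + (-12 - 792))² = (-49 - 804)² = (-853)² = 727609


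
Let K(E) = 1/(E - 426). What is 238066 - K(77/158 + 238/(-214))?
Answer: 1717055565160/7212519 ≈ 2.3807e+5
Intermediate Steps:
K(E) = 1/(-426 + E)
238066 - K(77/158 + 238/(-214)) = 238066 - 1/(-426 + (77/158 + 238/(-214))) = 238066 - 1/(-426 + (77*(1/158) + 238*(-1/214))) = 238066 - 1/(-426 + (77/158 - 119/107)) = 238066 - 1/(-426 - 10563/16906) = 238066 - 1/(-7212519/16906) = 238066 - 1*(-16906/7212519) = 238066 + 16906/7212519 = 1717055565160/7212519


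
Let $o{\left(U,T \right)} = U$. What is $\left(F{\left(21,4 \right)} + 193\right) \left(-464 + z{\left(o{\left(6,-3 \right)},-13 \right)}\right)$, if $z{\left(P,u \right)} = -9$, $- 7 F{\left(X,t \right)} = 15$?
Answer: $- \frac{631928}{7} \approx -90275.0$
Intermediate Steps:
$F{\left(X,t \right)} = - \frac{15}{7}$ ($F{\left(X,t \right)} = \left(- \frac{1}{7}\right) 15 = - \frac{15}{7}$)
$\left(F{\left(21,4 \right)} + 193\right) \left(-464 + z{\left(o{\left(6,-3 \right)},-13 \right)}\right) = \left(- \frac{15}{7} + 193\right) \left(-464 - 9\right) = \frac{1336}{7} \left(-473\right) = - \frac{631928}{7}$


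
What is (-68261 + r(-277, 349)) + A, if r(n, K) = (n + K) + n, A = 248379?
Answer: 179913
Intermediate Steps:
r(n, K) = K + 2*n (r(n, K) = (K + n) + n = K + 2*n)
(-68261 + r(-277, 349)) + A = (-68261 + (349 + 2*(-277))) + 248379 = (-68261 + (349 - 554)) + 248379 = (-68261 - 205) + 248379 = -68466 + 248379 = 179913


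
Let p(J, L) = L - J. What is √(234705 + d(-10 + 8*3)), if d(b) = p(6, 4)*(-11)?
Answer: √234727 ≈ 484.49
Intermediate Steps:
d(b) = 22 (d(b) = (4 - 1*6)*(-11) = (4 - 6)*(-11) = -2*(-11) = 22)
√(234705 + d(-10 + 8*3)) = √(234705 + 22) = √234727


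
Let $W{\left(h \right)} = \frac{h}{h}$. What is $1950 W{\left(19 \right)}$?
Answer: $1950$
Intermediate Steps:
$W{\left(h \right)} = 1$
$1950 W{\left(19 \right)} = 1950 \cdot 1 = 1950$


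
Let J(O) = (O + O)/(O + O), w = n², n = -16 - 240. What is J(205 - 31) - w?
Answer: -65535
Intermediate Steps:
n = -256
w = 65536 (w = (-256)² = 65536)
J(O) = 1 (J(O) = (2*O)/((2*O)) = (2*O)*(1/(2*O)) = 1)
J(205 - 31) - w = 1 - 1*65536 = 1 - 65536 = -65535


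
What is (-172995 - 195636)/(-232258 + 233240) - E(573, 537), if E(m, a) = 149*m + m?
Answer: -84771531/982 ≈ -86325.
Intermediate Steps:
E(m, a) = 150*m
(-172995 - 195636)/(-232258 + 233240) - E(573, 537) = (-172995 - 195636)/(-232258 + 233240) - 150*573 = -368631/982 - 1*85950 = -368631*1/982 - 85950 = -368631/982 - 85950 = -84771531/982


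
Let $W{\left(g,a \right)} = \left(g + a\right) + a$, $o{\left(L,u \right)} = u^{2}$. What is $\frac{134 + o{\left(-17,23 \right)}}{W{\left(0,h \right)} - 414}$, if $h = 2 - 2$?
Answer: $- \frac{221}{138} \approx -1.6014$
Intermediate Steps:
$h = 0$ ($h = 2 - 2 = 0$)
$W{\left(g,a \right)} = g + 2 a$ ($W{\left(g,a \right)} = \left(a + g\right) + a = g + 2 a$)
$\frac{134 + o{\left(-17,23 \right)}}{W{\left(0,h \right)} - 414} = \frac{134 + 23^{2}}{\left(0 + 2 \cdot 0\right) - 414} = \frac{134 + 529}{\left(0 + 0\right) - 414} = \frac{663}{0 - 414} = \frac{663}{-414} = 663 \left(- \frac{1}{414}\right) = - \frac{221}{138}$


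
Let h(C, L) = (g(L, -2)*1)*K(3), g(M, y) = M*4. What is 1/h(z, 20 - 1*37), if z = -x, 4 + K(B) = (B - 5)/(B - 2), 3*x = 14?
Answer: 1/408 ≈ 0.0024510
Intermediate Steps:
x = 14/3 (x = (⅓)*14 = 14/3 ≈ 4.6667)
g(M, y) = 4*M
K(B) = -4 + (-5 + B)/(-2 + B) (K(B) = -4 + (B - 5)/(B - 2) = -4 + (-5 + B)/(-2 + B))
z = -14/3 (z = -1*14/3 = -14/3 ≈ -4.6667)
h(C, L) = -24*L (h(C, L) = ((4*L)*1)*(3*(1 - 1*3)/(-2 + 3)) = (4*L)*(3*(1 - 3)/1) = (4*L)*(3*1*(-2)) = (4*L)*(-6) = -24*L)
1/h(z, 20 - 1*37) = 1/(-24*(20 - 1*37)) = 1/(-24*(20 - 37)) = 1/(-24*(-17)) = 1/408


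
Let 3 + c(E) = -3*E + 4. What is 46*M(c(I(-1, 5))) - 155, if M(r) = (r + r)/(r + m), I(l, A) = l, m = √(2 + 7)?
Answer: -717/7 ≈ -102.43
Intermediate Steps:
m = 3 (m = √9 = 3)
c(E) = 1 - 3*E (c(E) = -3 + (-3*E + 4) = -3 + (4 - 3*E) = 1 - 3*E)
M(r) = 2*r/(3 + r) (M(r) = (r + r)/(r + 3) = (2*r)/(3 + r) = 2*r/(3 + r))
46*M(c(I(-1, 5))) - 155 = 46*(2*(1 - 3*(-1))/(3 + (1 - 3*(-1)))) - 155 = 46*(2*(1 + 3)/(3 + (1 + 3))) - 155 = 46*(2*4/(3 + 4)) - 155 = 46*(2*4/7) - 155 = 46*(2*4*(⅐)) - 155 = 46*(8/7) - 155 = 368/7 - 155 = -717/7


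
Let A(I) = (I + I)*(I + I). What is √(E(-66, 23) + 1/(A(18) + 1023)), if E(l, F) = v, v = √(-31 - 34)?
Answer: √(2319 + 5377761*I*√65)/2319 ≈ 2.0078 + 2.0077*I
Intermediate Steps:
A(I) = 4*I² (A(I) = (2*I)*(2*I) = 4*I²)
v = I*√65 (v = √(-65) = I*√65 ≈ 8.0623*I)
E(l, F) = I*√65
√(E(-66, 23) + 1/(A(18) + 1023)) = √(I*√65 + 1/(4*18² + 1023)) = √(I*√65 + 1/(4*324 + 1023)) = √(I*√65 + 1/(1296 + 1023)) = √(I*√65 + 1/2319) = √(1/2319 + I*√65)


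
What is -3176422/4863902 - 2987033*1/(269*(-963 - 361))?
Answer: 6698667014467/866153940356 ≈ 7.7338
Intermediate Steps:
-3176422/4863902 - 2987033*1/(269*(-963 - 361)) = -3176422*1/4863902 - 2987033/(269*(-1324)) = -1588211/2431951 - 2987033/(-356156) = -1588211/2431951 - 2987033*(-1/356156) = -1588211/2431951 + 2987033/356156 = 6698667014467/866153940356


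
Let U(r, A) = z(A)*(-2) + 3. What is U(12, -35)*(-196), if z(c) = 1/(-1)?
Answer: -980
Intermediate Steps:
z(c) = -1
U(r, A) = 5 (U(r, A) = -1*(-2) + 3 = 2 + 3 = 5)
U(12, -35)*(-196) = 5*(-196) = -980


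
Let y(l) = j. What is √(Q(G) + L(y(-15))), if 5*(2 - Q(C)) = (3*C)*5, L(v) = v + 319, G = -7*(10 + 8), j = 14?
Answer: √713 ≈ 26.702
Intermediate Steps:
y(l) = 14
G = -126 (G = -7*18 = -126)
L(v) = 319 + v
Q(C) = 2 - 3*C (Q(C) = 2 - 3*C*5/5 = 2 - 3*C)
√(Q(G) + L(y(-15))) = √((2 - 3*(-126)) + (319 + 14)) = √((2 + 378) + 333) = √(380 + 333) = √713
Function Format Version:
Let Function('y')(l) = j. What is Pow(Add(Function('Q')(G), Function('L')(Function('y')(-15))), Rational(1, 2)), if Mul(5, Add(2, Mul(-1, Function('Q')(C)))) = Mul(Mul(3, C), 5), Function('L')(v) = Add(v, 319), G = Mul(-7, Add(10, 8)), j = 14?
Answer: Pow(713, Rational(1, 2)) ≈ 26.702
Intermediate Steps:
Function('y')(l) = 14
G = -126 (G = Mul(-7, 18) = -126)
Function('L')(v) = Add(319, v)
Function('Q')(C) = Add(2, Mul(-3, C)) (Function('Q')(C) = Add(2, Mul(Rational(-1, 5), Mul(Mul(3, C), 5))) = Add(2, Mul(Rational(-1, 5), Mul(15, C))) = Add(2, Mul(-3, C)))
Pow(Add(Function('Q')(G), Function('L')(Function('y')(-15))), Rational(1, 2)) = Pow(Add(Add(2, Mul(-3, -126)), Add(319, 14)), Rational(1, 2)) = Pow(Add(Add(2, 378), 333), Rational(1, 2)) = Pow(Add(380, 333), Rational(1, 2)) = Pow(713, Rational(1, 2))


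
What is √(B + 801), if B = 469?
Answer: √1270 ≈ 35.637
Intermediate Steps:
√(B + 801) = √(469 + 801) = √1270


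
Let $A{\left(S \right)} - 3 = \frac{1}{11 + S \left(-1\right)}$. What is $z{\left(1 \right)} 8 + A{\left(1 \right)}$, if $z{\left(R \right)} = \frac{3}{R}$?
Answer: $\frac{271}{10} \approx 27.1$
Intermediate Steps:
$A{\left(S \right)} = 3 + \frac{1}{11 - S}$ ($A{\left(S \right)} = 3 + \frac{1}{11 + S \left(-1\right)} = 3 + \frac{1}{11 - S}$)
$z{\left(1 \right)} 8 + A{\left(1 \right)} = \frac{3}{1} \cdot 8 + \frac{-34 + 3 \cdot 1}{-11 + 1} = 3 \cdot 1 \cdot 8 + \frac{-34 + 3}{-10} = 3 \cdot 8 - - \frac{31}{10} = 24 + \frac{31}{10} = \frac{271}{10}$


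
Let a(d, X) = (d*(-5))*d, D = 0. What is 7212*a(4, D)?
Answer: -576960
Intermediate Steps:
a(d, X) = -5*d² (a(d, X) = (-5*d)*d = -5*d²)
7212*a(4, D) = 7212*(-5*4²) = 7212*(-5*16) = 7212*(-80) = -576960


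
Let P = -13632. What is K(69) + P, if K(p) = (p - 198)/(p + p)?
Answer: -627115/46 ≈ -13633.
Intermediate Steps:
K(p) = (-198 + p)/(2*p) (K(p) = (-198 + p)/((2*p)) = (-198 + p)*(1/(2*p)) = (-198 + p)/(2*p))
K(69) + P = (1/2)*(-198 + 69)/69 - 13632 = (1/2)*(1/69)*(-129) - 13632 = -43/46 - 13632 = -627115/46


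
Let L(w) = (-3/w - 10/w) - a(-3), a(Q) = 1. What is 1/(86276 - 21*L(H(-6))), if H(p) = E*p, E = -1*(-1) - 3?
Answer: 4/345279 ≈ 1.1585e-5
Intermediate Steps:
E = -2 (E = 1 - 3 = -2)
H(p) = -2*p
L(w) = -1 - 13/w (L(w) = (-3/w - 10/w) - 1*1 = -13/w - 1 = -1 - 13/w)
1/(86276 - 21*L(H(-6))) = 1/(86276 - 21*(-13 - (-2)*(-6))/((-2*(-6)))) = 1/(86276 - 21*(-13 - 1*12)/12) = 1/(86276 - 7*(-13 - 12)/4) = 1/(86276 - 7*(-25)/4) = 1/(86276 - 21*(-25/12)) = 1/(86276 + 175/4) = 1/(345279/4) = 4/345279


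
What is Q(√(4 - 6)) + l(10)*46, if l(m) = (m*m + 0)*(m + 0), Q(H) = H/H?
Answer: 46001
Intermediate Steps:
Q(H) = 1
l(m) = m³ (l(m) = (m² + 0)*m = m²*m = m³)
Q(√(4 - 6)) + l(10)*46 = 1 + 10³*46 = 1 + 1000*46 = 1 + 46000 = 46001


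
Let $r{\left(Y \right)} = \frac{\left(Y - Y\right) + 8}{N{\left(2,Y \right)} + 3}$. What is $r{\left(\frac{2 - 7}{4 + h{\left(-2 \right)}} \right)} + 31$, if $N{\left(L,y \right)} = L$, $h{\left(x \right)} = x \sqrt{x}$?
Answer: $\frac{163}{5} \approx 32.6$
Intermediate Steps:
$h{\left(x \right)} = x^{\frac{3}{2}}$
$r{\left(Y \right)} = \frac{8}{5}$ ($r{\left(Y \right)} = \frac{\left(Y - Y\right) + 8}{2 + 3} = \frac{0 + 8}{5} = 8 \cdot \frac{1}{5} = \frac{8}{5}$)
$r{\left(\frac{2 - 7}{4 + h{\left(-2 \right)}} \right)} + 31 = \frac{8}{5} + 31 = \frac{163}{5}$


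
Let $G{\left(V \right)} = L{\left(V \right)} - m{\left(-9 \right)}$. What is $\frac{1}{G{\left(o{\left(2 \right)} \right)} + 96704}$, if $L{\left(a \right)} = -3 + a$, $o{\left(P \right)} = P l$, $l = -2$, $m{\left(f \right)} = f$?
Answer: $\frac{1}{96706} \approx 1.0341 \cdot 10^{-5}$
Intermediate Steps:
$o{\left(P \right)} = - 2 P$ ($o{\left(P \right)} = P \left(-2\right) = - 2 P$)
$G{\left(V \right)} = 6 + V$ ($G{\left(V \right)} = \left(-3 + V\right) - -9 = \left(-3 + V\right) + 9 = 6 + V$)
$\frac{1}{G{\left(o{\left(2 \right)} \right)} + 96704} = \frac{1}{\left(6 - 4\right) + 96704} = \frac{1}{2 + 96704} = \frac{1}{96706}$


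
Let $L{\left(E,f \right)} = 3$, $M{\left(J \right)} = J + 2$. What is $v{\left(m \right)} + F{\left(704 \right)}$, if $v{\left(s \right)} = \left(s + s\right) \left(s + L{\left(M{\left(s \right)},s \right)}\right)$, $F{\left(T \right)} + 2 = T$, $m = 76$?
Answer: $12710$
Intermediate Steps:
$M{\left(J \right)} = 2 + J$
$F{\left(T \right)} = -2 + T$
$v{\left(s \right)} = 2 s \left(3 + s\right)$ ($v{\left(s \right)} = \left(s + s\right) \left(s + 3\right) = 2 s \left(3 + s\right)$)
$v{\left(m \right)} + F{\left(704 \right)} = 2 \cdot 76 \left(3 + 76\right) + \left(-2 + 704\right) = 2 \cdot 76 \cdot 79 + 702 = 12008 + 702 = 12710$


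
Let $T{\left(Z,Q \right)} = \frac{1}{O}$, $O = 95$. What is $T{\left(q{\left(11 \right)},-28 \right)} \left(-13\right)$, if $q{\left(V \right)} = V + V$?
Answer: $- \frac{13}{95} \approx -0.13684$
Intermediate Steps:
$q{\left(V \right)} = 2 V$
$T{\left(Z,Q \right)} = \frac{1}{95}$
$T{\left(q{\left(11 \right)},-28 \right)} \left(-13\right) = \frac{1}{95} \left(-13\right) = - \frac{13}{95}$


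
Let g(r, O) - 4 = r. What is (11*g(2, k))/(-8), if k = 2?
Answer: -33/4 ≈ -8.2500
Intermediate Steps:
g(r, O) = 4 + r
(11*g(2, k))/(-8) = (11*(4 + 2))/(-8) = (11*6)*(-1/8) = 66*(-1/8) = -33/4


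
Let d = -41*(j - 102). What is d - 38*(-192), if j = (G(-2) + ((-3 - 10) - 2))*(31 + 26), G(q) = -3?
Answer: 53544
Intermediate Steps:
j = -1026 (j = (-3 + ((-3 - 10) - 2))*(31 + 26) = (-3 + (-13 - 2))*57 = (-3 - 15)*57 = -18*57 = -1026)
d = 46248 (d = -41*(-1026 - 102) = -41*(-1128) = 46248)
d - 38*(-192) = 46248 - 38*(-192) = 46248 + 7296 = 53544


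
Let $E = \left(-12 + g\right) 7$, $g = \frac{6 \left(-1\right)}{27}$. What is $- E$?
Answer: $\frac{770}{9} \approx 85.556$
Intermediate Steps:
$g = - \frac{2}{9}$ ($g = \left(-6\right) \frac{1}{27} = - \frac{2}{9} \approx -0.22222$)
$E = - \frac{770}{9}$ ($E = \left(-12 - \frac{2}{9}\right) 7 = \left(- \frac{110}{9}\right) 7 = - \frac{770}{9} \approx -85.556$)
$- E = \left(-1\right) \left(- \frac{770}{9}\right) = \frac{770}{9}$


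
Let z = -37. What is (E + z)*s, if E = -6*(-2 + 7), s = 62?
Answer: -4154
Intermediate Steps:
E = -30 (E = -6*5 = -30)
(E + z)*s = (-30 - 37)*62 = -67*62 = -4154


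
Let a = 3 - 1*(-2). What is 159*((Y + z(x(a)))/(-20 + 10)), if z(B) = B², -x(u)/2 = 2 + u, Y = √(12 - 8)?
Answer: -15741/5 ≈ -3148.2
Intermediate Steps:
a = 5 (a = 3 + 2 = 5)
Y = 2 (Y = √4 = 2)
x(u) = -4 - 2*u (x(u) = -2*(2 + u) = -4 - 2*u)
159*((Y + z(x(a)))/(-20 + 10)) = 159*((2 + (-4 - 2*5)²)/(-20 + 10)) = 159*((2 + (-4 - 10)²)/(-10)) = 159*((2 + (-14)²)*(-⅒)) = 159*((2 + 196)*(-⅒)) = 159*(198*(-⅒)) = 159*(-99/5) = -15741/5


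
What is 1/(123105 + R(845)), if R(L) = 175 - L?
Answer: 1/122435 ≈ 8.1676e-6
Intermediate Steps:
1/(123105 + R(845)) = 1/(123105 + (175 - 1*845)) = 1/(123105 + (175 - 845)) = 1/(123105 - 670) = 1/122435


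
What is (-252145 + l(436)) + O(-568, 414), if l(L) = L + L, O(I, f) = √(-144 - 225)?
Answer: -251273 + 3*I*√41 ≈ -2.5127e+5 + 19.209*I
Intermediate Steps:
O(I, f) = 3*I*√41 (O(I, f) = √(-369) = 3*I*√41)
l(L) = 2*L
(-252145 + l(436)) + O(-568, 414) = (-252145 + 2*436) + 3*I*√41 = (-252145 + 872) + 3*I*√41 = -251273 + 3*I*√41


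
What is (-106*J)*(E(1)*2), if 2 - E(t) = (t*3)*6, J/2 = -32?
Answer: -217088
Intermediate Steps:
J = -64 (J = 2*(-32) = -64)
E(t) = 2 - 18*t (E(t) = 2 - t*3*6 = 2 - 3*t*6 = 2 - 18*t)
(-106*J)*(E(1)*2) = (-106*(-64))*((2 - 18*1)*2) = 6784*((2 - 18)*2) = 6784*(-16*2) = 6784*(-32) = -217088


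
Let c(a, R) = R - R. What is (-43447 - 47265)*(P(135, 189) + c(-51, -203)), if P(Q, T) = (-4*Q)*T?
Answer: 9258066720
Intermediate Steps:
c(a, R) = 0
P(Q, T) = -4*Q*T
(-43447 - 47265)*(P(135, 189) + c(-51, -203)) = (-43447 - 47265)*(-4*135*189 + 0) = -90712*(-102060 + 0) = -90712*(-102060) = 9258066720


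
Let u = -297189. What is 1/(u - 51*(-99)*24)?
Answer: -1/176013 ≈ -5.6814e-6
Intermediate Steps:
1/(u - 51*(-99)*24) = 1/(-297189 - 51*(-99)*24) = 1/(-297189 + 5049*24) = 1/(-297189 + 121176) = 1/(-176013) = -1/176013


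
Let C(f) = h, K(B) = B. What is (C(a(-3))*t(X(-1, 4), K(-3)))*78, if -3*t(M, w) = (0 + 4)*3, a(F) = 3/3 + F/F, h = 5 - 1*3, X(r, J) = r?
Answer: -624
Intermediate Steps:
h = 2 (h = 5 - 3 = 2)
a(F) = 2 (a(F) = 3*(⅓) + 1 = 1 + 1 = 2)
t(M, w) = -4 (t(M, w) = -(0 + 4)*3/3 = -4*3/3 = -⅓*12 = -4)
C(f) = 2
(C(a(-3))*t(X(-1, 4), K(-3)))*78 = (2*(-4))*78 = -8*78 = -624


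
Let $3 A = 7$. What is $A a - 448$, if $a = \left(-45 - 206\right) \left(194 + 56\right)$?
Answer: $- \frac{440594}{3} \approx -1.4686 \cdot 10^{5}$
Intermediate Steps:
$A = \frac{7}{3}$ ($A = \frac{1}{3} \cdot 7 = \frac{7}{3} \approx 2.3333$)
$a = -62750$ ($a = \left(-251\right) 250 = -62750$)
$A a - 448 = \frac{7}{3} \left(-62750\right) - 448 = - \frac{439250}{3} - 448 = - \frac{440594}{3}$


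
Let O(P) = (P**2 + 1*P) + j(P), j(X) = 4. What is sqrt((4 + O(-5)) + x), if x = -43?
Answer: I*sqrt(15) ≈ 3.873*I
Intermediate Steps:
O(P) = 4 + P + P**2 (O(P) = (P**2 + 1*P) + 4 = (P**2 + P) + 4 = (P + P**2) + 4 = 4 + P + P**2)
sqrt((4 + O(-5)) + x) = sqrt((4 + (4 - 5 + (-5)**2)) - 43) = sqrt((4 + (4 - 5 + 25)) - 43) = sqrt((4 + 24) - 43) = sqrt(28 - 43) = sqrt(-15) = I*sqrt(15)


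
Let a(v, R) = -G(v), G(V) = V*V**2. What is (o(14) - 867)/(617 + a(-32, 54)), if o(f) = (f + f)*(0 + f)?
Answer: -95/6677 ≈ -0.014228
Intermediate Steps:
G(V) = V**3
o(f) = 2*f**2 (o(f) = (2*f)*f = 2*f**2)
a(v, R) = -v**3
(o(14) - 867)/(617 + a(-32, 54)) = (2*14**2 - 867)/(617 - 1*(-32)**3) = (2*196 - 867)/(617 - 1*(-32768)) = (392 - 867)/(617 + 32768) = -475/33385 = -475*1/33385 = -95/6677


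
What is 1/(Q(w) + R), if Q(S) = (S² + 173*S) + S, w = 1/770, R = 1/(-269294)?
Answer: 79832206300/18039843257 ≈ 4.4253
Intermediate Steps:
R = -1/269294 ≈ -3.7134e-6
w = 1/770 ≈ 0.0012987
Q(S) = S² + 174*S
1/(Q(w) + R) = 1/((174 + 1/770)/770 - 1/269294) = 1/((1/770)*(133981/770) - 1/269294) = 1/(133981/592900 - 1/269294) = 1/(18039843257/79832206300) = 79832206300/18039843257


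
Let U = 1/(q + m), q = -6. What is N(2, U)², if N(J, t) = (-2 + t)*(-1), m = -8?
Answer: 841/196 ≈ 4.2908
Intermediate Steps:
U = -1/14 (U = 1/(-6 - 8) = 1/(-14) = -1/14 ≈ -0.071429)
N(J, t) = 2 - t
N(2, U)² = (2 - 1*(-1/14))² = (2 + 1/14)² = (29/14)² = 841/196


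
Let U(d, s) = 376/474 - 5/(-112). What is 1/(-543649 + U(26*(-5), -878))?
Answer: -26544/14430596815 ≈ -1.8394e-6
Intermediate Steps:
U(d, s) = 22241/26544 (U(d, s) = 376*(1/474) - 5*(-1/112) = 188/237 + 5/112 = 22241/26544)
1/(-543649 + U(26*(-5), -878)) = 1/(-543649 + 22241/26544) = 1/(-14430596815/26544) = -26544/14430596815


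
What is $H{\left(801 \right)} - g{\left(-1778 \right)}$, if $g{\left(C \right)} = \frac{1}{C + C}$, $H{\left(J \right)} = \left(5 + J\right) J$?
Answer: $\frac{2295774937}{3556} \approx 6.4561 \cdot 10^{5}$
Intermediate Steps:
$H{\left(J \right)} = J \left(5 + J\right)$
$g{\left(C \right)} = \frac{1}{2 C}$
$H{\left(801 \right)} - g{\left(-1778 \right)} = 801 \left(5 + 801\right) - \frac{1}{2 \left(-1778\right)} = 801 \cdot 806 - \frac{1}{2} \left(- \frac{1}{1778}\right) = 645606 - - \frac{1}{3556} = 645606 + \frac{1}{3556} = \frac{2295774937}{3556}$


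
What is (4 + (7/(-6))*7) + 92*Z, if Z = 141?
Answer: 77807/6 ≈ 12968.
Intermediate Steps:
(4 + (7/(-6))*7) + 92*Z = (4 + (7/(-6))*7) + 92*141 = (4 + (7*(-⅙))*7) + 12972 = (4 - 7/6*7) + 12972 = (4 - 49/6) + 12972 = -25/6 + 12972 = 77807/6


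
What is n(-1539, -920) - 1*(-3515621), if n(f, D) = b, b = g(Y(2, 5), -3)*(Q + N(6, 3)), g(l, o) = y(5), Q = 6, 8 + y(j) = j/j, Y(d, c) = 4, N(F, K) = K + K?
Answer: 3515537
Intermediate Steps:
N(F, K) = 2*K
y(j) = -7 (y(j) = -8 + j/j = -8 + 1 = -7)
g(l, o) = -7
b = -84 (b = -7*(6 + 2*3) = -7*(6 + 6) = -7*12 = -84)
n(f, D) = -84
n(-1539, -920) - 1*(-3515621) = -84 - 1*(-3515621) = -84 + 3515621 = 3515537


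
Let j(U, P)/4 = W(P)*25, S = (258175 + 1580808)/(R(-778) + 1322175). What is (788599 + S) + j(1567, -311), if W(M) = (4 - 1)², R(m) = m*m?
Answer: 1521728792024/1927459 ≈ 7.8950e+5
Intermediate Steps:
R(m) = m²
S = 1838983/1927459 (S = (258175 + 1580808)/((-778)² + 1322175) = 1838983/(605284 + 1322175) = 1838983/1927459 ≈ 0.95410)
W(M) = 9 (W(M) = 3² = 9)
j(U, P) = 900 (j(U, P) = 4*(9*25) = 4*225 = 900)
(788599 + S) + j(1567, -311) = (788599 + 1838983/1927459) + 900 = 1519994078924/1927459 + 900 = 1521728792024/1927459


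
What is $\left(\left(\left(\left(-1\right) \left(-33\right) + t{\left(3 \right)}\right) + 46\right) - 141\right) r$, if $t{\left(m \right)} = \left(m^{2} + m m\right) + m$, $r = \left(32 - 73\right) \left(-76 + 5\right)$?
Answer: $-119351$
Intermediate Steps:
$r = 2911$ ($r = \left(-41\right) \left(-71\right) = 2911$)
$t{\left(m \right)} = m + 2 m^{2}$ ($t{\left(m \right)} = \left(m^{2} + m^{2}\right) + m = 2 m^{2} + m = m + 2 m^{2}$)
$\left(\left(\left(\left(-1\right) \left(-33\right) + t{\left(3 \right)}\right) + 46\right) - 141\right) r = \left(\left(\left(\left(-1\right) \left(-33\right) + 3 \left(1 + 2 \cdot 3\right)\right) + 46\right) - 141\right) 2911 = \left(\left(\left(33 + 3 \left(1 + 6\right)\right) + 46\right) - 141\right) 2911 = \left(\left(\left(33 + 3 \cdot 7\right) + 46\right) - 141\right) 2911 = \left(\left(\left(33 + 21\right) + 46\right) - 141\right) 2911 = \left(\left(54 + 46\right) - 141\right) 2911 = \left(100 - 141\right) 2911 = \left(-41\right) 2911 = -119351$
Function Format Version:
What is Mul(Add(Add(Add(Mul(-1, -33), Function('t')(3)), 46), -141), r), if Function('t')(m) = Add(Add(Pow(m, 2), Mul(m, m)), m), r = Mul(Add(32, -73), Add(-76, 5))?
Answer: -119351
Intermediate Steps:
r = 2911 (r = Mul(-41, -71) = 2911)
Function('t')(m) = Add(m, Mul(2, Pow(m, 2))) (Function('t')(m) = Add(Add(Pow(m, 2), Pow(m, 2)), m) = Add(Mul(2, Pow(m, 2)), m) = Add(m, Mul(2, Pow(m, 2))))
Mul(Add(Add(Add(Mul(-1, -33), Function('t')(3)), 46), -141), r) = Mul(Add(Add(Add(Mul(-1, -33), Mul(3, Add(1, Mul(2, 3)))), 46), -141), 2911) = Mul(Add(Add(Add(33, Mul(3, Add(1, 6))), 46), -141), 2911) = Mul(Add(Add(Add(33, Mul(3, 7)), 46), -141), 2911) = Mul(Add(Add(Add(33, 21), 46), -141), 2911) = Mul(Add(Add(54, 46), -141), 2911) = Mul(Add(100, -141), 2911) = Mul(-41, 2911) = -119351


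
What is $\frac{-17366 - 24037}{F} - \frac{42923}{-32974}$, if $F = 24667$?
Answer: $- \frac{306440881}{813369658} \approx -0.37675$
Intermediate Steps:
$\frac{-17366 - 24037}{F} - \frac{42923}{-32974} = \frac{-17366 - 24037}{24667} - \frac{42923}{-32974} = \left(-17366 - 24037\right) \frac{1}{24667} - - \frac{42923}{32974} = \left(-41403\right) \frac{1}{24667} + \frac{42923}{32974} = - \frac{41403}{24667} + \frac{42923}{32974} = - \frac{306440881}{813369658}$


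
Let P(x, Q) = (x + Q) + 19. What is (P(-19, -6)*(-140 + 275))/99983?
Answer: -810/99983 ≈ -0.0081014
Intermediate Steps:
P(x, Q) = 19 + Q + x (P(x, Q) = (Q + x) + 19 = 19 + Q + x)
(P(-19, -6)*(-140 + 275))/99983 = ((19 - 6 - 19)*(-140 + 275))/99983 = -6*135*(1/99983) = -810*1/99983 = -810/99983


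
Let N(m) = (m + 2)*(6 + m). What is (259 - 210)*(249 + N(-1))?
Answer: 12446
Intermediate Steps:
N(m) = (2 + m)*(6 + m)
(259 - 210)*(249 + N(-1)) = (259 - 210)*(249 + (12 + (-1)² + 8*(-1))) = 49*(249 + (12 + 1 - 8)) = 49*(249 + 5) = 49*254 = 12446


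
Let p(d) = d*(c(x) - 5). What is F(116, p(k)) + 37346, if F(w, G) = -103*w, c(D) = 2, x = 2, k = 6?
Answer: 25398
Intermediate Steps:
p(d) = -3*d (p(d) = d*(2 - 5) = d*(-3) = -3*d)
F(116, p(k)) + 37346 = -103*116 + 37346 = -11948 + 37346 = 25398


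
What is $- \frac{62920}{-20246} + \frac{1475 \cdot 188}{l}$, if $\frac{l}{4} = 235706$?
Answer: $\frac{8117087735}{2386051838} \approx 3.4019$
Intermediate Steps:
$l = 942824$ ($l = 4 \cdot 235706 = 942824$)
$- \frac{62920}{-20246} + \frac{1475 \cdot 188}{l} = - \frac{62920}{-20246} + \frac{1475 \cdot 188}{942824} = \left(-62920\right) \left(- \frac{1}{20246}\right) + 277300 \cdot \frac{1}{942824} = \frac{31460}{10123} + \frac{69325}{235706} = \frac{8117087735}{2386051838}$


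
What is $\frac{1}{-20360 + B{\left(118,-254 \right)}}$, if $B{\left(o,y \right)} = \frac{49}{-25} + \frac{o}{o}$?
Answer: $- \frac{25}{509024} \approx -4.9114 \cdot 10^{-5}$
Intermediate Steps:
$B{\left(o,y \right)} = - \frac{24}{25}$ ($B{\left(o,y \right)} = 49 \left(- \frac{1}{25}\right) + 1 = - \frac{49}{25} + 1 = - \frac{24}{25}$)
$\frac{1}{-20360 + B{\left(118,-254 \right)}} = \frac{1}{-20360 - \frac{24}{25}} = \frac{1}{- \frac{509024}{25}} = - \frac{25}{509024}$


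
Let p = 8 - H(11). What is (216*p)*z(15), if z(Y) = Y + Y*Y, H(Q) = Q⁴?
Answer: -758574720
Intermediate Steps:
p = -14633 (p = 8 - 1*11⁴ = 8 - 1*14641 = 8 - 14641 = -14633)
z(Y) = Y + Y²
(216*p)*z(15) = (216*(-14633))*(15*(1 + 15)) = -47410920*16 = -3160728*240 = -758574720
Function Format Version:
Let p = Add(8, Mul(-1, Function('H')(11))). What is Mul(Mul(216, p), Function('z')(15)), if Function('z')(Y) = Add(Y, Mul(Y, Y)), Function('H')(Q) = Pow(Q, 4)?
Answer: -758574720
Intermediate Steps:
p = -14633 (p = Add(8, Mul(-1, Pow(11, 4))) = Add(8, Mul(-1, 14641)) = Add(8, -14641) = -14633)
Function('z')(Y) = Add(Y, Pow(Y, 2))
Mul(Mul(216, p), Function('z')(15)) = Mul(Mul(216, -14633), Mul(15, Add(1, 15))) = Mul(-3160728, Mul(15, 16)) = Mul(-3160728, 240) = -758574720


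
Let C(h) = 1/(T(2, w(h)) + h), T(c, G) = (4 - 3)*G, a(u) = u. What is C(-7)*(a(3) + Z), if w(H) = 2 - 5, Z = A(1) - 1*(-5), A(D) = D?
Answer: -9/10 ≈ -0.90000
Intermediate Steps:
Z = 6 (Z = 1 - 1*(-5) = 1 + 5 = 6)
w(H) = -3
T(c, G) = G (T(c, G) = 1*G = G)
C(h) = 1/(-3 + h)
C(-7)*(a(3) + Z) = (3 + 6)/(-3 - 7) = 9/(-10) = -1/10*9 = -9/10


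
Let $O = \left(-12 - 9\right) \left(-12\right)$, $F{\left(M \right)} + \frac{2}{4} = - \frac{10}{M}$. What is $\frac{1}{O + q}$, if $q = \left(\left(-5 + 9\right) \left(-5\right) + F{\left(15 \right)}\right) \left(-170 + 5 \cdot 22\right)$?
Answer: $\frac{1}{1522} \approx 0.00065703$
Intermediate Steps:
$F{\left(M \right)} = - \frac{1}{2} - \frac{10}{M}$
$O = 252$ ($O = \left(-21\right) \left(-12\right) = 252$)
$q = 1270$ ($q = \left(\left(-5 + 9\right) \left(-5\right) + \frac{-20 - 15}{2 \cdot 15}\right) \left(-170 + 5 \cdot 22\right) = \left(4 \left(-5\right) + \frac{1}{2} \cdot \frac{1}{15} \left(-20 - 15\right)\right) \left(-170 + 110\right) = \left(-20 + \frac{1}{2} \cdot \frac{1}{15} \left(-35\right)\right) \left(-60\right) = \left(-20 - \frac{7}{6}\right) \left(-60\right) = \left(- \frac{127}{6}\right) \left(-60\right) = 1270$)
$\frac{1}{O + q} = \frac{1}{252 + 1270} = \frac{1}{1522}$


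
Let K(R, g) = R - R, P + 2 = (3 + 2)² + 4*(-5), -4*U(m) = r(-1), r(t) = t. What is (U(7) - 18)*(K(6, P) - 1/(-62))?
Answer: -71/248 ≈ -0.28629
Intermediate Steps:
U(m) = ¼ (U(m) = -¼*(-1) = ¼)
P = 3 (P = -2 + ((3 + 2)² + 4*(-5)) = -2 + (5² - 20) = -2 + (25 - 20) = -2 + 5 = 3)
K(R, g) = 0
(U(7) - 18)*(K(6, P) - 1/(-62)) = (¼ - 18)*(0 - 1/(-62)) = -71*(0 - 1*(-1/62))/4 = -71*(0 + 1/62)/4 = -71/4*1/62 = -71/248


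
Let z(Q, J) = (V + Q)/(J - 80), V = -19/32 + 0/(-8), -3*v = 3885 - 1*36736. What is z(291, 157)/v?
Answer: 27879/80944864 ≈ 0.00034442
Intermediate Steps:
v = 32851/3 (v = -(3885 - 1*36736)/3 = -(3885 - 36736)/3 = -1/3*(-32851) = 32851/3 ≈ 10950.)
V = -19/32 (V = -19*1/32 + 0*(-1/8) = -19/32 + 0 = -19/32 ≈ -0.59375)
z(Q, J) = (-19/32 + Q)/(-80 + J) (z(Q, J) = (-19/32 + Q)/(J - 80) = (-19/32 + Q)/(-80 + J))
z(291, 157)/v = ((-19/32 + 291)/(-80 + 157))/(32851/3) = ((9293/32)/77)*(3/32851) = ((1/77)*(9293/32))*(3/32851) = (9293/2464)*(3/32851) = 27879/80944864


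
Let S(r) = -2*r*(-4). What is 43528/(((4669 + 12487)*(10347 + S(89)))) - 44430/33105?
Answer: -140469718488/104682536557 ≈ -1.3419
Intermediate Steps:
S(r) = 8*r
43528/(((4669 + 12487)*(10347 + S(89)))) - 44430/33105 = 43528/(((4669 + 12487)*(10347 + 8*89))) - 44430/33105 = 43528/((17156*(10347 + 712))) - 44430*1/33105 = 43528/((17156*11059)) - 2962/2207 = 43528/189728204 - 2962/2207 = 43528*(1/189728204) - 2962/2207 = 10882/47432051 - 2962/2207 = -140469718488/104682536557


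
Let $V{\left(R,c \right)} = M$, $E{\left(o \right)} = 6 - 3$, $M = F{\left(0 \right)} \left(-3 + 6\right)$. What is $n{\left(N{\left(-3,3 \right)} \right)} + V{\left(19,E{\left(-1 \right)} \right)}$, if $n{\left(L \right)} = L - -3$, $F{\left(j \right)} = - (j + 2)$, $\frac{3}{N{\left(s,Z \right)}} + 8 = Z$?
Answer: $- \frac{18}{5} \approx -3.6$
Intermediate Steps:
$N{\left(s,Z \right)} = \frac{3}{-8 + Z}$
$F{\left(j \right)} = -2 - j$ ($F{\left(j \right)} = - (2 + j) = -2 - j$)
$M = -6$ ($M = \left(-2 - 0\right) \left(-3 + 6\right) = \left(-2 + 0\right) 3 = \left(-2\right) 3 = -6$)
$E{\left(o \right)} = 3$ ($E{\left(o \right)} = 6 - 3 = 3$)
$V{\left(R,c \right)} = -6$
$n{\left(L \right)} = 3 + L$ ($n{\left(L \right)} = L + 3 = 3 + L$)
$n{\left(N{\left(-3,3 \right)} \right)} + V{\left(19,E{\left(-1 \right)} \right)} = \left(3 + \frac{3}{-8 + 3}\right) - 6 = \left(3 + \frac{3}{-5}\right) - 6 = \left(3 + 3 \left(- \frac{1}{5}\right)\right) - 6 = \left(3 - \frac{3}{5}\right) - 6 = \frac{12}{5} - 6 = - \frac{18}{5}$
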